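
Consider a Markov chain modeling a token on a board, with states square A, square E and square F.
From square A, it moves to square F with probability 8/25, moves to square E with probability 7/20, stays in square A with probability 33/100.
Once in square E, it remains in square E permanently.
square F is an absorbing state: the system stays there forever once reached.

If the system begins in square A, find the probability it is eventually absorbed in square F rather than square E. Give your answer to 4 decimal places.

Let h(s) be the probability of absorption at square F starting from transient state s. Then h(square F) = 1 and h(square E) = 0. By first-step analysis:
h(square A) = 0.33·h(square A) + 0.35·0 + 0.32·1
Solving: h(square A) = 0.4776.
Starting from square A, the probability is 0.4776.

0.4776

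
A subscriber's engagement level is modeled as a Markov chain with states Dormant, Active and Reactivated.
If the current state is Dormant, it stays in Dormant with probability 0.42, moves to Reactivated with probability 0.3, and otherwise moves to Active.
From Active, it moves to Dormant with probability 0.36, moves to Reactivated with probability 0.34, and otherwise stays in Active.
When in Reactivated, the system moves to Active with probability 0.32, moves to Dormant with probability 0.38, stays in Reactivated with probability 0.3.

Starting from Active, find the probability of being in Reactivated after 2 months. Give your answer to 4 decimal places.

Sum over the intermediate state after 1 month:
P = P(Active→Dormant)·P(Dormant→Reactivated) + P(Active→Active)·P(Active→Reactivated) + P(Active→Reactivated)·P(Reactivated→Reactivated)
  = 0.36×0.3 + 0.3×0.34 + 0.34×0.3
  = 0.1080 + 0.1020 + 0.1020 = 0.3120

0.3120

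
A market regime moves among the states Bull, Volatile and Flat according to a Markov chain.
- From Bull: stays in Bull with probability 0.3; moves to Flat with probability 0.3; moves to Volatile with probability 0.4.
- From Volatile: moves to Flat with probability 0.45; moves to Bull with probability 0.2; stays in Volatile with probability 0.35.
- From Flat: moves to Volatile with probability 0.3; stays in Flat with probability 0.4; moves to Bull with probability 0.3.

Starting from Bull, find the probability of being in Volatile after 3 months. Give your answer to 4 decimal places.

0.3435

Propagate the distribution vector 3 months from Bull.
After 0 months: (1.0000, 0.0000, 0.0000)
After 1 month: (0.3000, 0.4000, 0.3000)
After 2 months: (0.2600, 0.3500, 0.3900)
After 3 months: (0.2650, 0.3435, 0.3915)
P(in Volatile after 3 months) = 0.3435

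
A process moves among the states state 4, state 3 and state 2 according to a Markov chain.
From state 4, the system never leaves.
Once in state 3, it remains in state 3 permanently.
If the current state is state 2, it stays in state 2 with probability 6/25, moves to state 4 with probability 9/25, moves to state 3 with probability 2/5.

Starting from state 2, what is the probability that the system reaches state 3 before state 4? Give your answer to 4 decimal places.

Let h(s) be the probability of absorption at state 3 starting from transient state s. Then h(state 3) = 1 and h(state 4) = 0. By first-step analysis:
h(state 2) = 0.36·0 + 0.4·1 + 0.24·h(state 2)
Solving: h(state 2) = 0.5263.
Starting from state 2, the probability is 0.5263.

0.5263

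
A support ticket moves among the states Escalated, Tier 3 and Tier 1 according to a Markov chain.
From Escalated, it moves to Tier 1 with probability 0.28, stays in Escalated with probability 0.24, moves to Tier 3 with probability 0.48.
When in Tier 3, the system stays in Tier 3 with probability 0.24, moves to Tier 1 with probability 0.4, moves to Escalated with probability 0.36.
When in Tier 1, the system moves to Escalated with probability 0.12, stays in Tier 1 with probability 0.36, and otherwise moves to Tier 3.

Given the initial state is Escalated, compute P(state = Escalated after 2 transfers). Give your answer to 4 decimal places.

0.2640

Sum over the intermediate state after 1 transfer:
P = P(Escalated→Escalated)·P(Escalated→Escalated) + P(Escalated→Tier 3)·P(Tier 3→Escalated) + P(Escalated→Tier 1)·P(Tier 1→Escalated)
  = 0.24×0.24 + 0.48×0.36 + 0.28×0.12
  = 0.0576 + 0.1728 + 0.0336 = 0.2640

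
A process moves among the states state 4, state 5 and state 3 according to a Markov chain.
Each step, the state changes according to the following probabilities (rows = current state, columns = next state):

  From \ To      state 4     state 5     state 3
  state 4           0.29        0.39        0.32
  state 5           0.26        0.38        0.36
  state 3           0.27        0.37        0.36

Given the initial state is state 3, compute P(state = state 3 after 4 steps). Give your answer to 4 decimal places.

0.3491

Propagate the distribution vector 4 steps from state 3.
After 0 steps: (0.0000, 0.0000, 1.0000)
After 1 step: (0.2700, 0.3700, 0.3600)
After 2 steps: (0.2717, 0.3791, 0.3492)
After 3 steps: (0.2716, 0.3792, 0.3491)
After 4 steps: (0.2716, 0.3792, 0.3491)
P(in state 3 after 4 steps) = 0.3491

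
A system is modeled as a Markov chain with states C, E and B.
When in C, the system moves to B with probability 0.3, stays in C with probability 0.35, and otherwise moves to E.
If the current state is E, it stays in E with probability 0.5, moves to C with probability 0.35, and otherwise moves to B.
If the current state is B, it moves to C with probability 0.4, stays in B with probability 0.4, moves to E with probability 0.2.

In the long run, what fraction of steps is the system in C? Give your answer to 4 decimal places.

0.3636

Let the stationary distribution be π with π = πP and π_1 + π_2 + π_3 = 1.
π_1 = 0.35·π_1 + 0.35·π_2 + 0.4·π_3
π_2 = 0.35·π_1 + 0.5·π_2 + 0.2·π_3
Solving with the normalization constraint gives π = (0.3636, 0.3636, 0.2727).
So the stationary probability of C is 0.3636.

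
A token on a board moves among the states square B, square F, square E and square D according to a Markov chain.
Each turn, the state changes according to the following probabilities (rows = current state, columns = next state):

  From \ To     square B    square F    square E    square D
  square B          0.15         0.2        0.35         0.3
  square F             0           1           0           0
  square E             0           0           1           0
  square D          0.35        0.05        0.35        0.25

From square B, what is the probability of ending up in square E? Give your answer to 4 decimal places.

0.6901

Let h(s) be the probability of absorption at square E starting from transient state s. Then h(square E) = 1 and h(square F) = 0. By first-step analysis:
h(square B) = 0.15·h(square B) + 0.2·0 + 0.35·1 + 0.3·h(square D)
h(square D) = 0.35·h(square B) + 0.05·0 + 0.35·1 + 0.25·h(square D)
Solving: h(square B) = 0.6901, h(square D) = 0.7887.
Starting from square B, the probability is 0.6901.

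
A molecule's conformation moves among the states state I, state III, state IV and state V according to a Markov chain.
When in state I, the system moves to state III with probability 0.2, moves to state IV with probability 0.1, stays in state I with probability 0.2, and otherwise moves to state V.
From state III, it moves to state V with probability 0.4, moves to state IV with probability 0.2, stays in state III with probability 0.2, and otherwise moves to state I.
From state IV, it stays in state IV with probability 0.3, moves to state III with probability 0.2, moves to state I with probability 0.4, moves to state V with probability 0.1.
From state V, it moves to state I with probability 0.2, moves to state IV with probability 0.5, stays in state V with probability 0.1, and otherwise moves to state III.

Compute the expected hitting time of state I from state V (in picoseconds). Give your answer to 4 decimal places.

Let t(s) be the expected number of picoseconds to first reach state I from state s, with t(state I) = 0. Conditioning on the first picosecond:
t(state III) = 1 + 0.2·t(state III) + 0.2·t(state IV) + 0.4·t(state V)
t(state IV) = 1 + 0.2·t(state III) + 0.3·t(state IV) + 0.1·t(state V)
t(state V) = 1 + 0.2·t(state III) + 0.5·t(state IV) + 0.1·t(state V)
Solving: t(state III) = 3.8415, t(state IV) = 3.0488, t(state V) = 3.6585.
Expected picoseconds from state V to state I: 3.6585.

3.6585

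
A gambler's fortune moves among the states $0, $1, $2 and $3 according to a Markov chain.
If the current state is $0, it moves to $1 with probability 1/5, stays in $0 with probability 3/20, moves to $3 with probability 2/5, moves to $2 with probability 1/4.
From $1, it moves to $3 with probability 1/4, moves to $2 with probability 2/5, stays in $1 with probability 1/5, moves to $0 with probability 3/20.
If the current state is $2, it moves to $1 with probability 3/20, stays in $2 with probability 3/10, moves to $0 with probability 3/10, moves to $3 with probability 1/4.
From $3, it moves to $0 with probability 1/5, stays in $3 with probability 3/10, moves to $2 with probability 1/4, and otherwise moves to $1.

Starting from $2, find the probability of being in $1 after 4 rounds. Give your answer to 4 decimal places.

Propagate the distribution vector 4 rounds from $2.
After 0 rounds: (0.0000, 0.0000, 1.0000, 0.0000)
After 1 round: (0.3000, 0.1500, 0.3000, 0.2500)
After 2 rounds: (0.2075, 0.1975, 0.2875, 0.3075)
After 3 rounds: (0.2085, 0.2010, 0.2940, 0.2965)
After 4 rounds: (0.2089, 0.2001, 0.2949, 0.2961)
P(in $1 after 4 rounds) = 0.2001

0.2001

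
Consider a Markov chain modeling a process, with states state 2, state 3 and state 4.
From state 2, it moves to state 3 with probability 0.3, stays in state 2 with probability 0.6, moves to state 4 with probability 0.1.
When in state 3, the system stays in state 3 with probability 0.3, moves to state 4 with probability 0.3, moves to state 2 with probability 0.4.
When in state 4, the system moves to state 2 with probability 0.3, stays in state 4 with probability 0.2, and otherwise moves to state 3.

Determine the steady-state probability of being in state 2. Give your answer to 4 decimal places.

Let the stationary distribution be π with π = πP and π_1 + π_2 + π_3 = 1.
π_1 = 0.6·π_1 + 0.4·π_2 + 0.3·π_3
π_2 = 0.3·π_1 + 0.3·π_2 + 0.5·π_3
Solving with the normalization constraint gives π = (0.4767, 0.3372, 0.1860).
So the stationary probability of state 2 is 0.4767.

0.4767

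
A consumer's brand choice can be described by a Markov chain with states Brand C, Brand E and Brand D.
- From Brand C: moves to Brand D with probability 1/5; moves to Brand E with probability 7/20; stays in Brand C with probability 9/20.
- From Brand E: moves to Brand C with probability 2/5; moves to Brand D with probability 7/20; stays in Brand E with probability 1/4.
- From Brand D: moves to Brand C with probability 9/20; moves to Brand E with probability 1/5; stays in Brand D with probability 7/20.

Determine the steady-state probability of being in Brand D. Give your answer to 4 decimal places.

Let the stationary distribution be π with π = πP and π_1 + π_2 + π_3 = 1.
π_1 = 0.45·π_1 + 0.4·π_2 + 0.45·π_3
π_2 = 0.35·π_1 + 0.25·π_2 + 0.2·π_3
Solving with the normalization constraint gives π = (0.4360, 0.2794, 0.2846).
So the stationary probability of Brand D is 0.2846.

0.2846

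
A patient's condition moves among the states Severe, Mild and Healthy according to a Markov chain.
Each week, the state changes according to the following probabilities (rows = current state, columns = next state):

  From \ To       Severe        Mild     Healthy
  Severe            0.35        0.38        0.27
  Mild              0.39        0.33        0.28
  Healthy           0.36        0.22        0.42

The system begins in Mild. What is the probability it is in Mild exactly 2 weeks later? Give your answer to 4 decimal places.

0.3187

Sum over the intermediate state after 1 week:
P = P(Mild→Severe)·P(Severe→Mild) + P(Mild→Mild)·P(Mild→Mild) + P(Mild→Healthy)·P(Healthy→Mild)
  = 0.39×0.38 + 0.33×0.33 + 0.28×0.22
  = 0.1482 + 0.1089 + 0.0616 = 0.3187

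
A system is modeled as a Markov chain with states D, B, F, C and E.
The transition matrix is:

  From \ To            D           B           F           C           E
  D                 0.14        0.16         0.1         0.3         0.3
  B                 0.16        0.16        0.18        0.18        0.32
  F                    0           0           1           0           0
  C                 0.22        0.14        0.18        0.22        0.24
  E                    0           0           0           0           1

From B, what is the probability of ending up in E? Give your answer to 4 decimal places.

Let h(s) be the probability of absorption at E starting from transient state s. Then h(E) = 1 and h(F) = 0. By first-step analysis:
h(D) = 0.14·h(D) + 0.16·h(B) + 0.1·0 + 0.3·h(C) + 0.3·1
h(B) = 0.16·h(D) + 0.16·h(B) + 0.18·0 + 0.18·h(C) + 0.32·1
h(C) = 0.22·h(D) + 0.14·h(B) + 0.18·0 + 0.22·h(C) + 0.24·1
Solving: h(D) = 0.6833, h(B) = 0.6431, h(C) = 0.6158.
Starting from B, the probability is 0.6431.

0.6431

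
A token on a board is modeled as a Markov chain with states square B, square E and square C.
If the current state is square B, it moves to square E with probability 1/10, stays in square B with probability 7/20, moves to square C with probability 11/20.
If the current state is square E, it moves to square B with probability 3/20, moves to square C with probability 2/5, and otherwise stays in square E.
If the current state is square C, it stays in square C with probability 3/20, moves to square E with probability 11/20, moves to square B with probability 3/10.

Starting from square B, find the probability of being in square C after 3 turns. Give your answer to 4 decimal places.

0.3666

Propagate the distribution vector 3 turns from square B.
After 0 turns: (1.0000, 0.0000, 0.0000)
After 1 turn: (0.3500, 0.1000, 0.5500)
After 2 turns: (0.3025, 0.3825, 0.3150)
After 3 turns: (0.2578, 0.3756, 0.3666)
P(in square C after 3 turns) = 0.3666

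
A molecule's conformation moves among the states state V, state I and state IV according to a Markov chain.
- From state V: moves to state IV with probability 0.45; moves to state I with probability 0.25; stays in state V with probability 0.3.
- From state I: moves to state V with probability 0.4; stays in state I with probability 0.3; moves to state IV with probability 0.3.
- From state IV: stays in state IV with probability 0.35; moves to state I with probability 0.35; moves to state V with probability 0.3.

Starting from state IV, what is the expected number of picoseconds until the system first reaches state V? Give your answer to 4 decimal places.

3.0000

Let t(s) be the expected number of picoseconds to first reach state V from state s, with t(state V) = 0. Conditioning on the first picosecond:
t(state I) = 1 + 0.3·t(state I) + 0.3·t(state IV)
t(state IV) = 1 + 0.35·t(state I) + 0.35·t(state IV)
Solving: t(state I) = 2.7143, t(state IV) = 3.0000.
Expected picoseconds from state IV to state V: 3.0000.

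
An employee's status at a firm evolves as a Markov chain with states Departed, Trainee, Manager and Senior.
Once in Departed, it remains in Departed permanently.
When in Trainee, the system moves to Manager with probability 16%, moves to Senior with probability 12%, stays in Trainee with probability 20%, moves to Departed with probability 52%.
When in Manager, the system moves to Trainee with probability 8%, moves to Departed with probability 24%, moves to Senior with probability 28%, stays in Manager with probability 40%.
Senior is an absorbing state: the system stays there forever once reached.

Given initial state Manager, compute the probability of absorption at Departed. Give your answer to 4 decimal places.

0.5000

Let h(s) be the probability of absorption at Departed starting from transient state s. Then h(Departed) = 1 and h(Senior) = 0. By first-step analysis:
h(Trainee) = 0.52·1 + 0.2·h(Trainee) + 0.16·h(Manager) + 0.12·0
h(Manager) = 0.24·1 + 0.08·h(Trainee) + 0.4·h(Manager) + 0.28·0
Solving: h(Trainee) = 0.7500, h(Manager) = 0.5000.
Starting from Manager, the probability is 0.5000.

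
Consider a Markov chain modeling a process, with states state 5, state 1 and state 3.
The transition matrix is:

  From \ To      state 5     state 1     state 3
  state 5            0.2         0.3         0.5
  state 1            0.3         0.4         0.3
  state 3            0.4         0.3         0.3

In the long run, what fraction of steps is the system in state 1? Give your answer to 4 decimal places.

0.3333

Let the stationary distribution be π with π = πP and π_1 + π_2 + π_3 = 1.
π_1 = 0.2·π_1 + 0.3·π_2 + 0.4·π_3
π_2 = 0.3·π_1 + 0.4·π_2 + 0.3·π_3
Solving with the normalization constraint gives π = (0.3056, 0.3333, 0.3611).
So the stationary probability of state 1 is 0.3333.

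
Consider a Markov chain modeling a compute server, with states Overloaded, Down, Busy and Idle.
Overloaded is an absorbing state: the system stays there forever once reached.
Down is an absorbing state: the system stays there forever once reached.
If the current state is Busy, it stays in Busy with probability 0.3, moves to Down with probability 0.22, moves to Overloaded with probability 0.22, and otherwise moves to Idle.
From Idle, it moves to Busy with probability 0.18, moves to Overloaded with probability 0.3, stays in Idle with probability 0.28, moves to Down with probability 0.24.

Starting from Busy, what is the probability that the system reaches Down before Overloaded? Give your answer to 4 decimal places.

0.4829

Let h(s) be the probability of absorption at Down starting from transient state s. Then h(Down) = 1 and h(Overloaded) = 0. By first-step analysis:
h(Busy) = 0.22·0 + 0.22·1 + 0.3·h(Busy) + 0.26·h(Idle)
h(Idle) = 0.3·0 + 0.24·1 + 0.18·h(Busy) + 0.28·h(Idle)
Solving: h(Busy) = 0.4829, h(Idle) = 0.4541.
Starting from Busy, the probability is 0.4829.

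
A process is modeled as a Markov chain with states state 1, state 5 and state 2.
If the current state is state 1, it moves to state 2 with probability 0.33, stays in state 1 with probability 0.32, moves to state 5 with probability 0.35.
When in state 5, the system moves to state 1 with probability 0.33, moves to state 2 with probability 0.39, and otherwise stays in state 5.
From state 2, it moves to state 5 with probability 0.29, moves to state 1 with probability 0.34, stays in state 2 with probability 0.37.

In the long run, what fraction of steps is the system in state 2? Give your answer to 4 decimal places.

Let the stationary distribution be π with π = πP and π_1 + π_2 + π_3 = 1.
π_1 = 0.32·π_1 + 0.33·π_2 + 0.34·π_3
π_2 = 0.35·π_1 + 0.28·π_2 + 0.29·π_3
Solving with the normalization constraint gives π = (0.3303, 0.3068, 0.3629).
So the stationary probability of state 2 is 0.3629.

0.3629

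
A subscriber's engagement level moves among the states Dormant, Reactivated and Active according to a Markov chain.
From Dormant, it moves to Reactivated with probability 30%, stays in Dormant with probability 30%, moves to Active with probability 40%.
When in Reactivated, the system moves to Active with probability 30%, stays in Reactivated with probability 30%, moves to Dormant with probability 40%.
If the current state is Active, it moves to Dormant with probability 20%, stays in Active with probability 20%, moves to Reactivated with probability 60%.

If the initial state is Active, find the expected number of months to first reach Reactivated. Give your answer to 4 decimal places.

1.8750

Let t(s) be the expected number of months to first reach Reactivated from state s, with t(Reactivated) = 0. Conditioning on the first month:
t(Dormant) = 1 + 0.3·t(Dormant) + 0.4·t(Active)
t(Active) = 1 + 0.2·t(Dormant) + 0.2·t(Active)
Solving: t(Dormant) = 2.5000, t(Active) = 1.8750.
Expected months from Active to Reactivated: 1.8750.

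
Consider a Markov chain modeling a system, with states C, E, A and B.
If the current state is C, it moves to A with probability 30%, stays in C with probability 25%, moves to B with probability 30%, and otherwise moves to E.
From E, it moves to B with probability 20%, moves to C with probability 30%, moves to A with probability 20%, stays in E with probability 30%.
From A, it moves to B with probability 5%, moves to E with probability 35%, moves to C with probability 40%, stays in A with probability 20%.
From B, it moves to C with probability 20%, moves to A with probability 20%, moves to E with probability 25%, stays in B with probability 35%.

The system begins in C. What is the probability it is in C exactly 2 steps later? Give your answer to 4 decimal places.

Propagate the distribution vector 2 steps from C.
After 0 steps: (1.0000, 0.0000, 0.0000, 0.0000)
After 1 step: (0.2500, 0.1500, 0.3000, 0.3000)
After 2 steps: (0.2875, 0.2625, 0.2250, 0.2250)
P(in C after 2 steps) = 0.2875

0.2875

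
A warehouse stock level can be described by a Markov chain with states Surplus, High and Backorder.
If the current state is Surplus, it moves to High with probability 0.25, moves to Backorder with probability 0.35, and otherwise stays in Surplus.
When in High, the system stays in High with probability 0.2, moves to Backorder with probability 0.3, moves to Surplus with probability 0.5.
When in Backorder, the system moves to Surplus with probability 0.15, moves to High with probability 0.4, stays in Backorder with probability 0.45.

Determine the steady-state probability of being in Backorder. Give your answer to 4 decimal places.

0.3727

Let the stationary distribution be π with π = πP and π_1 + π_2 + π_3 = 1.
π_1 = 0.4·π_1 + 0.5·π_2 + 0.15·π_3
π_2 = 0.25·π_1 + 0.2·π_2 + 0.4·π_3
Solving with the normalization constraint gives π = (0.3360, 0.2913, 0.3727).
So the stationary probability of Backorder is 0.3727.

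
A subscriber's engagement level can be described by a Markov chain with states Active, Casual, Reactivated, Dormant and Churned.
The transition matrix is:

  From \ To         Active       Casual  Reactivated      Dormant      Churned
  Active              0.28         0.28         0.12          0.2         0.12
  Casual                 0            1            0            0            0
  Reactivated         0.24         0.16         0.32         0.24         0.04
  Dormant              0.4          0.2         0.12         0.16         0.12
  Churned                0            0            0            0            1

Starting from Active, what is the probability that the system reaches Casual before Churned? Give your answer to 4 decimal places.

0.6950

Let h(s) be the probability of absorption at Casual starting from transient state s. Then h(Casual) = 1 and h(Churned) = 0. By first-step analysis:
h(Active) = 0.28·h(Active) + 0.28·1 + 0.12·h(Reactivated) + 0.2·h(Dormant) + 0.12·0
h(Reactivated) = 0.24·h(Active) + 0.16·1 + 0.32·h(Reactivated) + 0.24·h(Dormant) + 0.04·0
h(Dormant) = 0.4·h(Active) + 0.2·1 + 0.12·h(Reactivated) + 0.16·h(Dormant) + 0.12·0
Solving: h(Active) = 0.6950, h(Reactivated) = 0.7176, h(Dormant) = 0.6716.
Starting from Active, the probability is 0.6950.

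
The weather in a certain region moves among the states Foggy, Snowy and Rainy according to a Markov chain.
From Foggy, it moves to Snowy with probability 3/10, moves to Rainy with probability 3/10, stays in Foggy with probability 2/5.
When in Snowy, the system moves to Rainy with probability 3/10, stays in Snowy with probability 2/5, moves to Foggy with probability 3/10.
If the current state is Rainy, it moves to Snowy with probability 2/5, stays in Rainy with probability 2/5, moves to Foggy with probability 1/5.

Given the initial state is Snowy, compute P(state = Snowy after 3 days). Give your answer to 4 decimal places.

Propagate the distribution vector 3 days from Snowy.
After 0 days: (0.0000, 1.0000, 0.0000)
After 1 day: (0.3000, 0.4000, 0.3000)
After 2 days: (0.3000, 0.3700, 0.3300)
After 3 days: (0.2970, 0.3700, 0.3330)
P(in Snowy after 3 days) = 0.3700

0.3700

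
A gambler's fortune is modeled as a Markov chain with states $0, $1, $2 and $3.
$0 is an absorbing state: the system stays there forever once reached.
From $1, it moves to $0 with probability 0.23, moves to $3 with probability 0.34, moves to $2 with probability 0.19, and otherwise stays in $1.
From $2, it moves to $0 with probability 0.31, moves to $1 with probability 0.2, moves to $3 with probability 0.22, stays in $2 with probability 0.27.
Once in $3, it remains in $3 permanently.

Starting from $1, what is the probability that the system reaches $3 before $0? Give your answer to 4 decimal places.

0.5611

Let h(s) be the probability of absorption at $3 starting from transient state s. Then h($3) = 1 and h($0) = 0. By first-step analysis:
h($1) = 0.23·0 + 0.24·h($1) + 0.19·h($2) + 0.34·1
h($2) = 0.31·0 + 0.2·h($1) + 0.27·h($2) + 0.22·1
Solving: h($1) = 0.5611, h($2) = 0.4551.
Starting from $1, the probability is 0.5611.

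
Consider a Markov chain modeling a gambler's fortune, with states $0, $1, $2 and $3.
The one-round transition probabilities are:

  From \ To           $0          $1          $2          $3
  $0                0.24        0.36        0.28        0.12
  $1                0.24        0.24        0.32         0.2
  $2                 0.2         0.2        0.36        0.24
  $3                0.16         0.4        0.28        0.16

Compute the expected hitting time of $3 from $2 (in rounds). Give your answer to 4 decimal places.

Let t(s) be the expected number of rounds to first reach $3 from state s, with t($3) = 0. Conditioning on the first round:
t($0) = 1 + 0.24·t($0) + 0.36·t($1) + 0.28·t($2)
t($1) = 1 + 0.24·t($0) + 0.24·t($1) + 0.32·t($2)
t($2) = 1 + 0.2·t($0) + 0.2·t($1) + 0.36·t($2)
Solving: t($0) = 5.5537, t($1) = 5.1337, t($2) = 4.9023.
Expected rounds from $2 to $3: 4.9023.

4.9023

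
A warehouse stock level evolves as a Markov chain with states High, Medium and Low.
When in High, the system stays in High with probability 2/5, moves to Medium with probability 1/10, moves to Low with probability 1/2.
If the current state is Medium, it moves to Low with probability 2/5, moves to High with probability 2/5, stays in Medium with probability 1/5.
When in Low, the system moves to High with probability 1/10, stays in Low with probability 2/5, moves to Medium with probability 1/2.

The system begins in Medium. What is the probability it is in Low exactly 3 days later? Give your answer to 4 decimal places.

Propagate the distribution vector 3 days from Medium.
After 0 days: (0.0000, 1.0000, 0.0000)
After 1 day: (0.4000, 0.2000, 0.4000)
After 2 days: (0.2800, 0.2800, 0.4400)
After 3 days: (0.2680, 0.3040, 0.4280)
P(in Low after 3 days) = 0.4280

0.4280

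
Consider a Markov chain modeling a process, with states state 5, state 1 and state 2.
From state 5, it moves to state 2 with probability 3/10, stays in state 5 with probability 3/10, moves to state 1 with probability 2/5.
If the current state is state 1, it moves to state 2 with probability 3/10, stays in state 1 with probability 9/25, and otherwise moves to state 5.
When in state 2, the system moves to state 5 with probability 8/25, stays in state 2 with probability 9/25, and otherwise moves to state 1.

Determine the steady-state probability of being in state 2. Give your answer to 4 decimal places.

Let the stationary distribution be π with π = πP and π_1 + π_2 + π_3 = 1.
π_1 = 0.3·π_1 + 0.34·π_2 + 0.32·π_3
π_2 = 0.4·π_1 + 0.36·π_2 + 0.32·π_3
Solving with the normalization constraint gives π = (0.3208, 0.3601, 0.3191).
So the stationary probability of state 2 is 0.3191.

0.3191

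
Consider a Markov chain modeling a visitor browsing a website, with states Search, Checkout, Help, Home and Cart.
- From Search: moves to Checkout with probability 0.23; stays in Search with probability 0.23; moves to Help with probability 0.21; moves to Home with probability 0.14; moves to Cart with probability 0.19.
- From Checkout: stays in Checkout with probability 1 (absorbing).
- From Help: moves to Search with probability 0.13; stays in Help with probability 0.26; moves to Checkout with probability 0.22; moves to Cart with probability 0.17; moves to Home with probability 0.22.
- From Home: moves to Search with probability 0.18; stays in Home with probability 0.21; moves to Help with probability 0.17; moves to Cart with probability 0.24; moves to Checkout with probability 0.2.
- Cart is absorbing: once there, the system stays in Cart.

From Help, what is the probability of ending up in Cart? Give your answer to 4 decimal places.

0.4630

Let h(s) be the probability of absorption at Cart starting from transient state s. Then h(Cart) = 1 and h(Checkout) = 0. By first-step analysis:
h(Search) = 0.23·h(Search) + 0.23·0 + 0.21·h(Help) + 0.14·h(Home) + 0.19·1
h(Help) = 0.13·h(Search) + 0.22·0 + 0.26·h(Help) + 0.22·h(Home) + 0.17·1
h(Home) = 0.18·h(Search) + 0.2·0 + 0.17·h(Help) + 0.21·h(Home) + 0.24·1
Solving: h(Search) = 0.4657, h(Help) = 0.4630, h(Home) = 0.5095.
Starting from Help, the probability is 0.4630.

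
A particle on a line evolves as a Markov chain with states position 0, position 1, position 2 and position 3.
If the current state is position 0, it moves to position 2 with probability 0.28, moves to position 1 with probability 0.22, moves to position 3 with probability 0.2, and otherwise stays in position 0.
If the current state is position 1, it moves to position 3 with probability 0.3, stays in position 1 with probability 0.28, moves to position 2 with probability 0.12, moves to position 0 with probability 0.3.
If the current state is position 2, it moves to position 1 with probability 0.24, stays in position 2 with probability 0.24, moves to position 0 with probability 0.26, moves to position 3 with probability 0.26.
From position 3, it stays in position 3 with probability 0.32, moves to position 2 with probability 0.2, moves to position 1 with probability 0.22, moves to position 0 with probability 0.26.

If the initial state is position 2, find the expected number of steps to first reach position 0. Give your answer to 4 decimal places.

3.7070

Let t(s) be the expected number of steps to first reach position 0 from state s, with t(position 0) = 0. Conditioning on the first step:
t(position 1) = 1 + 0.28·t(position 1) + 0.12·t(position 2) + 0.3·t(position 3)
t(position 2) = 1 + 0.24·t(position 1) + 0.24·t(position 2) + 0.26·t(position 3)
t(position 3) = 1 + 0.22·t(position 1) + 0.2·t(position 2) + 0.32·t(position 3)
Solving: t(position 1) = 3.5527, t(position 2) = 3.7070, t(position 3) = 3.7103.
Expected steps from position 2 to position 0: 3.7070.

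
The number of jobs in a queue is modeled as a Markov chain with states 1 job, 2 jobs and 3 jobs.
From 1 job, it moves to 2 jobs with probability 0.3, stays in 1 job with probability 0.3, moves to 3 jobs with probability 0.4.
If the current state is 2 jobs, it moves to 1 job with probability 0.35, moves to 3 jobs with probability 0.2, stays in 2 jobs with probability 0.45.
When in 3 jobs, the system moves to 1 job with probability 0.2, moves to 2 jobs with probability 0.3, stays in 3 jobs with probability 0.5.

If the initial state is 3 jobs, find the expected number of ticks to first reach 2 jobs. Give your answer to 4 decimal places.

Let t(s) be the expected number of ticks to first reach 2 jobs from state s, with t(2 jobs) = 0. Conditioning on the first tick:
t(1 job) = 1 + 0.3·t(1 job) + 0.4·t(3 jobs)
t(3 jobs) = 1 + 0.2·t(1 job) + 0.5·t(3 jobs)
Solving: t(1 job) = 3.3333, t(3 jobs) = 3.3333.
Expected ticks from 3 jobs to 2 jobs: 3.3333.

3.3333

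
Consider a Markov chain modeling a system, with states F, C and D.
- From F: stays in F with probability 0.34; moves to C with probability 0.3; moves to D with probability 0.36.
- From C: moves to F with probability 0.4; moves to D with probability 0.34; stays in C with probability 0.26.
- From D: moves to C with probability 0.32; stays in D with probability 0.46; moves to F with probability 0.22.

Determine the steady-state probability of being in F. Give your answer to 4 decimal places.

Let the stationary distribution be π with π = πP and π_1 + π_2 + π_3 = 1.
π_1 = 0.34·π_1 + 0.4·π_2 + 0.22·π_3
π_2 = 0.3·π_1 + 0.26·π_2 + 0.32·π_3
Solving with the normalization constraint gives π = (0.3106, 0.2960, 0.3934).
So the stationary probability of F is 0.3106.

0.3106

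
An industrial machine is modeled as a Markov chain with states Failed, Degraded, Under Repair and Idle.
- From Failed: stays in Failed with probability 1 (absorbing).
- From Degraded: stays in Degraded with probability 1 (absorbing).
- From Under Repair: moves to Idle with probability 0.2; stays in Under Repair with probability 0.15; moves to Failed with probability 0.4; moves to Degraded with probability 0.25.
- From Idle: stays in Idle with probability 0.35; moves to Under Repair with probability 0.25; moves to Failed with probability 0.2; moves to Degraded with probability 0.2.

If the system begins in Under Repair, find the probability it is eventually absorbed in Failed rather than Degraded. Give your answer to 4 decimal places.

0.5970

Let h(s) be the probability of absorption at Failed starting from transient state s. Then h(Failed) = 1 and h(Degraded) = 0. By first-step analysis:
h(Under Repair) = 0.4·1 + 0.25·0 + 0.15·h(Under Repair) + 0.2·h(Idle)
h(Idle) = 0.2·1 + 0.2·0 + 0.25·h(Under Repair) + 0.35·h(Idle)
Solving: h(Under Repair) = 0.5970, h(Idle) = 0.5373.
Starting from Under Repair, the probability is 0.5970.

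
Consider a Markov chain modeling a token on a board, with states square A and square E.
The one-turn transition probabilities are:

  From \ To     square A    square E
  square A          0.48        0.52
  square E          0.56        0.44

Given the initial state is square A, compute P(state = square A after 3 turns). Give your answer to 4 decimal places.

Propagate the distribution vector 3 turns from square A.
After 0 turns: (1.0000, 0.0000)
After 1 turn: (0.4800, 0.5200)
After 2 turns: (0.5216, 0.4784)
After 3 turns: (0.5183, 0.4817)
P(in square A after 3 turns) = 0.5183

0.5183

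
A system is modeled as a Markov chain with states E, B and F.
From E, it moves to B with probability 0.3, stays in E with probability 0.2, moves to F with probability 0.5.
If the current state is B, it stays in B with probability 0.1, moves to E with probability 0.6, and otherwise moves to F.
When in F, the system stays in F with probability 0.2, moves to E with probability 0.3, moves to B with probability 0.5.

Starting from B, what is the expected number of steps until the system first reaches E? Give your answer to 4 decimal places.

1.9298

Let t(s) be the expected number of steps to first reach E from state s, with t(E) = 0. Conditioning on the first step:
t(B) = 1 + 0.1·t(B) + 0.3·t(F)
t(F) = 1 + 0.5·t(B) + 0.2·t(F)
Solving: t(B) = 1.9298, t(F) = 2.4561.
Expected steps from B to E: 1.9298.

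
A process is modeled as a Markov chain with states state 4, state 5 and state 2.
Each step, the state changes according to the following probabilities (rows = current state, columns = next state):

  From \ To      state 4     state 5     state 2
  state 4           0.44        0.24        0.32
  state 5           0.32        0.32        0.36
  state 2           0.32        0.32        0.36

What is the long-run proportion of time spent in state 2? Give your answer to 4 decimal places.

0.3455

Let the stationary distribution be π with π = πP and π_1 + π_2 + π_3 = 1.
π_1 = 0.44·π_1 + 0.32·π_2 + 0.32·π_3
π_2 = 0.24·π_1 + 0.32·π_2 + 0.32·π_3
Solving with the normalization constraint gives π = (0.3636, 0.2909, 0.3455).
So the stationary probability of state 2 is 0.3455.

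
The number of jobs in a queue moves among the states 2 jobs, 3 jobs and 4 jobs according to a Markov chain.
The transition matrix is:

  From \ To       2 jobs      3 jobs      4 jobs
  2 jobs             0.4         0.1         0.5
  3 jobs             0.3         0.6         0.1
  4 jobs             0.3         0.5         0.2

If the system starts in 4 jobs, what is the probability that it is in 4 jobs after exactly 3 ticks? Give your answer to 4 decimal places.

Propagate the distribution vector 3 ticks from 4 jobs.
After 0 ticks: (0.0000, 0.0000, 1.0000)
After 1 tick: (0.3000, 0.5000, 0.2000)
After 2 ticks: (0.3300, 0.4300, 0.2400)
After 3 ticks: (0.3330, 0.4110, 0.2560)
P(in 4 jobs after 3 ticks) = 0.2560

0.2560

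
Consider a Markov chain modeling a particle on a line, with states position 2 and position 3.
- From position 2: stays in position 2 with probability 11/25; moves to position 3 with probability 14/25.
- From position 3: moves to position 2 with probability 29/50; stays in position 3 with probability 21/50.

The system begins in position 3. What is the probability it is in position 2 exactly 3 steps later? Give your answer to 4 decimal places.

0.5102

Propagate the distribution vector 3 steps from position 3.
After 0 steps: (0.0000, 1.0000)
After 1 step: (0.5800, 0.4200)
After 2 steps: (0.4988, 0.5012)
After 3 steps: (0.5102, 0.4898)
P(in position 2 after 3 steps) = 0.5102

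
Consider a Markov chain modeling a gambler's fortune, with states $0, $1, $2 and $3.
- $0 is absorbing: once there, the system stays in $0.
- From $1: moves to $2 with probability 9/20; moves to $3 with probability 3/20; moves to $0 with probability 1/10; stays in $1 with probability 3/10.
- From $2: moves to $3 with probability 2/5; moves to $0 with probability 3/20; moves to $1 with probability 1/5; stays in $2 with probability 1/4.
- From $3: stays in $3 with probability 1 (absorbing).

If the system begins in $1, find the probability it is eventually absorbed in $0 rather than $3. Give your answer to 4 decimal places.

Let h(s) be the probability of absorption at $0 starting from transient state s. Then h($0) = 1 and h($3) = 0. By first-step analysis:
h($1) = 0.1·1 + 0.3·h($1) + 0.45·h($2) + 0.15·0
h($2) = 0.15·1 + 0.2·h($1) + 0.25·h($2) + 0.4·0
Solving: h($1) = 0.3276, h($2) = 0.2874.
Starting from $1, the probability is 0.3276.

0.3276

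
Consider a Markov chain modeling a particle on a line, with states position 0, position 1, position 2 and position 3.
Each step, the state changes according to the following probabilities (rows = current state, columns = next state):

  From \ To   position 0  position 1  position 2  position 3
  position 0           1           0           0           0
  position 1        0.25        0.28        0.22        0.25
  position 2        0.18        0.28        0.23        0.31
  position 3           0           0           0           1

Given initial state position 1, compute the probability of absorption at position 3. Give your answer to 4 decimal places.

0.5290

Let h(s) be the probability of absorption at position 3 starting from transient state s. Then h(position 3) = 1 and h(position 0) = 0. By first-step analysis:
h(position 1) = 0.25·0 + 0.28·h(position 1) + 0.22·h(position 2) + 0.25·1
h(position 2) = 0.18·0 + 0.28·h(position 1) + 0.23·h(position 2) + 0.31·1
Solving: h(position 1) = 0.5290, h(position 2) = 0.5950.
Starting from position 1, the probability is 0.5290.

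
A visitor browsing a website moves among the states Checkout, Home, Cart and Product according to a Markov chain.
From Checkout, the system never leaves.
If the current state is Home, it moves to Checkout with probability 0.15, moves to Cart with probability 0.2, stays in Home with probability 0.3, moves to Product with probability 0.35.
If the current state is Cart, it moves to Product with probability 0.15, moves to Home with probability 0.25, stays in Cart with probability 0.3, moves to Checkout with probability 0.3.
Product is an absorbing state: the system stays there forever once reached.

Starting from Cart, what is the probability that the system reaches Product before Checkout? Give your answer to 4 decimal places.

Let h(s) be the probability of absorption at Product starting from transient state s. Then h(Product) = 1 and h(Checkout) = 0. By first-step analysis:
h(Home) = 0.15·0 + 0.3·h(Home) + 0.2·h(Cart) + 0.35·1
h(Cart) = 0.3·0 + 0.25·h(Home) + 0.3·h(Cart) + 0.15·1
Solving: h(Home) = 0.6250, h(Cart) = 0.4375.
Starting from Cart, the probability is 0.4375.

0.4375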